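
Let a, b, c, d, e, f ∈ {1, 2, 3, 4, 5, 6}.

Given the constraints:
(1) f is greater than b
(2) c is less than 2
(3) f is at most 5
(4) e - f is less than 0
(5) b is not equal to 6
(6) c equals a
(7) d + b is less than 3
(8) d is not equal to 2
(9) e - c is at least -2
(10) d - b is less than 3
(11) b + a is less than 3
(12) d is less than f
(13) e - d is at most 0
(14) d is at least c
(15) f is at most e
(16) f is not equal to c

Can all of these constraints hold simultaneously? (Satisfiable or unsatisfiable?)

Constraints 12, 13, and 15 give e ≤ d, d < f, f ≤ e. Chaining: e ≤ d < f ≤ e, which forces e < e — impossible.

Unsatisfiable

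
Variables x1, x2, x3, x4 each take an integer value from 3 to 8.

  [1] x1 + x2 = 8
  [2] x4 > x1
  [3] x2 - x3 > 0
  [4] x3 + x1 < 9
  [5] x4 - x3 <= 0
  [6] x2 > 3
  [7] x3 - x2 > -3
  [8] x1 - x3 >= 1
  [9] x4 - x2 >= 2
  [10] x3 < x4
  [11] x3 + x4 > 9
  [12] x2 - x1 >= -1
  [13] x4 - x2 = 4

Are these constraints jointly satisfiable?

Unsatisfiable

Constraints 5, 8, 9, and 12 give x3 − x4 ≥ 0, x4 − x2 ≥ 2, x2 − x1 ≥ -1, x1 − x3 ≥ 1.
Adding all 4 inequalities: the left sides telescope to 0, and the right sides sum to 0 + 2 + (-1) + 1 = 2. So 0 ≥ 2, which is false.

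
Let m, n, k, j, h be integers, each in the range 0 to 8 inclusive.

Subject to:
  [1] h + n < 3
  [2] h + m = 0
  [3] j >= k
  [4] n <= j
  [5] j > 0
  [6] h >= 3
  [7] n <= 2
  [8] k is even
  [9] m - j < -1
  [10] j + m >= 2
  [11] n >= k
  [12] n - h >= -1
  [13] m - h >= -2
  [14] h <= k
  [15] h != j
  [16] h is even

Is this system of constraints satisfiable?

Unsatisfiable

From constraints 6 and 14: k ≥ h and h ≥ 3, so k ≥ 3. From constraints 7 and 11: k ≤ n and n ≤ 2, so k ≤ 2. But 2 < 3, so no value of k works.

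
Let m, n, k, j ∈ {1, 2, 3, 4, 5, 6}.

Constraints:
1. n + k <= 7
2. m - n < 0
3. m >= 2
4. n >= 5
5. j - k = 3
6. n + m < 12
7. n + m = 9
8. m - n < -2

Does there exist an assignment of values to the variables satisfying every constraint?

One satisfying assignment is m = 3, n = 6, k = 1, j = 4.
For the less obvious constraints — constraint 1: n + k = 7; constraint 2: m - n = -3; constraint 5: j - k = 3 — and the others hold by inspection.

Satisfiable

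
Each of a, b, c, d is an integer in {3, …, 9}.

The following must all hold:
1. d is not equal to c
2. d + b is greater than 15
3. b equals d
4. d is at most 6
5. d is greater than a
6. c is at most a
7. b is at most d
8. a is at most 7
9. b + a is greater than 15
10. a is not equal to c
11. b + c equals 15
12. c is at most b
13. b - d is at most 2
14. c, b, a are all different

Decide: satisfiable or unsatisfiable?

Unsatisfiable

From constraints 4 and 7: b ≤ d ≤ 6. From constraints 6 and 8: c ≤ a ≤ 7. Hence b + c ≤ 13. But constraint 11 requires b + c = 15, and 15 > 13. Contradiction.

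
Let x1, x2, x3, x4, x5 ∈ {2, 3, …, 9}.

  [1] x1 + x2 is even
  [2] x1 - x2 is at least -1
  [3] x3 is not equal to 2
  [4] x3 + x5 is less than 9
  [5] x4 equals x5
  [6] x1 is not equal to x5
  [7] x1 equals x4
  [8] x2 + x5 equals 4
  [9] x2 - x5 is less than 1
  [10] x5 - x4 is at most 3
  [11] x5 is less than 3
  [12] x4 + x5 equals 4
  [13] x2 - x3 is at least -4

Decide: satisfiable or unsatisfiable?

From constraints 5 and 7, x1 = x4 = x5, so x1 = x5. But constraint 6 says x1 ≠ x5. Contradiction.

Unsatisfiable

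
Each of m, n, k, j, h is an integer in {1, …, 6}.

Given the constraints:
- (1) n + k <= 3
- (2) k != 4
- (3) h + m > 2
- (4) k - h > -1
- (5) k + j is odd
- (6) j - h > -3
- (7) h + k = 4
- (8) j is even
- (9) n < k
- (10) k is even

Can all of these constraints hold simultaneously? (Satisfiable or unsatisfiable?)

Constraint 10 makes k even and constraint 8 makes j even, so k + j must be even. Constraint 5 says k + j is odd — contradiction.

Unsatisfiable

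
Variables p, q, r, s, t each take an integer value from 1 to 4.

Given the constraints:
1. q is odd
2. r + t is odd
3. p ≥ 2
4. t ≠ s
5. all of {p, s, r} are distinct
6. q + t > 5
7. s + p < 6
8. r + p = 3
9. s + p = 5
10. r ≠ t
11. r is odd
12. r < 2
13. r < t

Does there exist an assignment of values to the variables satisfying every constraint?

One satisfying assignment is p = 2, q = 3, r = 1, s = 3, t = 4.
For the less obvious constraints — constraint 6: q + t = 7; constraint 7: s + p = 5 — and the others hold by inspection.

Satisfiable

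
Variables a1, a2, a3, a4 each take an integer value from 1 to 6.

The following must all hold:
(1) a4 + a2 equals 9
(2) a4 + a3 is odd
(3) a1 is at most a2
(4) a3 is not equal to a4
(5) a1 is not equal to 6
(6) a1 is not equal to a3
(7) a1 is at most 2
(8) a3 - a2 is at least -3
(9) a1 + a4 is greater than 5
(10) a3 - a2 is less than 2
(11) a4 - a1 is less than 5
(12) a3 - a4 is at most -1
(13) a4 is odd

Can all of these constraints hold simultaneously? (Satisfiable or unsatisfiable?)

Satisfiable

One satisfying assignment is a1 = 2, a2 = 4, a3 = 4, a4 = 5.
For the less obvious constraints — constraint 1: a4 + a2 = 9; constraint 8: a3 - a2 = 0; constraint 9: a1 + a4 = 7 — and the others hold by inspection.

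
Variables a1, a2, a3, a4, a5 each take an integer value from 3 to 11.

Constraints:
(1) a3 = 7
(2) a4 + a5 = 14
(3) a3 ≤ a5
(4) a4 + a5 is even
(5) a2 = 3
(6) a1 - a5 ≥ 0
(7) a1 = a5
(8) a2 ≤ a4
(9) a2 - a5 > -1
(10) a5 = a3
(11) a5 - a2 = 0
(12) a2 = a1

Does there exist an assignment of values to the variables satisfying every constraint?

Unsatisfiable

Constraint 5 fixes a2 = 3 and constraint 1 fixes a3 = 7. Constraints 7, 10, and 12 give a2 = a1 = a5 = a3, so a2 = a3. But 3 ≠ 7 — contradiction.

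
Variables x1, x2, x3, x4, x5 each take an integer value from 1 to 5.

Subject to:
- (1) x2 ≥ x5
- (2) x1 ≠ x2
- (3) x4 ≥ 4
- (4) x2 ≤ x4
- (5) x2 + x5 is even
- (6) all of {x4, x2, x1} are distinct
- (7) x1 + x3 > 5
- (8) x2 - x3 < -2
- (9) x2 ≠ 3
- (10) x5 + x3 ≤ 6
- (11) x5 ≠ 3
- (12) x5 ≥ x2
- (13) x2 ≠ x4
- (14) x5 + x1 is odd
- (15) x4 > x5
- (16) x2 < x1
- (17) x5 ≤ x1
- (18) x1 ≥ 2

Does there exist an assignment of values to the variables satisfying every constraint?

Satisfiable

Setting (x1, x2, x3, x4, x5) = (4, 1, 4, 5, 1) satisfies everything: constraint 7: x1 + x3 = 8; constraint 8: x2 - x3 = -3, and the others follow.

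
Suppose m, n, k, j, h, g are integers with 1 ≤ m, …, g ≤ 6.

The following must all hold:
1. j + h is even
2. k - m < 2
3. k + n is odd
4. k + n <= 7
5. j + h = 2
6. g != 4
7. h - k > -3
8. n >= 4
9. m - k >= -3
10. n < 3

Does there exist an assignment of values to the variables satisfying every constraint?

Unsatisfiable

From constraint 8: n ≥ 4. From constraint 10: n ≤ 2. But 2 < 4, so no value of n works.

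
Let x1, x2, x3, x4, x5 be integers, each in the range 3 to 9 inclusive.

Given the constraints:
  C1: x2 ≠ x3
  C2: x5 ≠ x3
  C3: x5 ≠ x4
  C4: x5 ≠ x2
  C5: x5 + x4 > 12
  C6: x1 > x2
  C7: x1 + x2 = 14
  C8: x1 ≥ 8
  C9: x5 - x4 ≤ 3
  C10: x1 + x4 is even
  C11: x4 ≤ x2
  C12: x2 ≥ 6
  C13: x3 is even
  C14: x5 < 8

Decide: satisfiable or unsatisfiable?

Try x1 = 8, x2 = 6, x3 = 8, x4 = 6, x5 = 7.
Check constraint 5: x5 + x4 = 13; constraint 7: x1 + x2 = 14; constraint 9: x5 - x4 = 1. The remaining constraints are straightforward to verify.

Satisfiable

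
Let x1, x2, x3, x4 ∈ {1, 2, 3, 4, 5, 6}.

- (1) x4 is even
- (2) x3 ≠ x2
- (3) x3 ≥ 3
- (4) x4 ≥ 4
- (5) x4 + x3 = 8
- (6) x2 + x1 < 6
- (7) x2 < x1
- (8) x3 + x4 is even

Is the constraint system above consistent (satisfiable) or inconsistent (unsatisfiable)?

Take x1 = 2, x2 = 1, x3 = 4, x4 = 4. Then constraint 1: x4 = 4 is even; constraint 5: x4 + x3 = 8; constraint 6: x2 + x1 = 3, and every other listed constraint is also met.

Satisfiable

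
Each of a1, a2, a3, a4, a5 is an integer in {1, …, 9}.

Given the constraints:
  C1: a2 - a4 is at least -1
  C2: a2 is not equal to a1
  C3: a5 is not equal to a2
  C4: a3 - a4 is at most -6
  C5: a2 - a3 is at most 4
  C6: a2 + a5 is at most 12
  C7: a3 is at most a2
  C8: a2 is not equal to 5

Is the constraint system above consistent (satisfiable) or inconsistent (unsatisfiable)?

Unsatisfiable

Constraints 1, 4, and 5 give a3 − a2 ≥ -4, a2 − a4 ≥ -1, a4 − a3 ≥ 6.
Adding all 3 inequalities: the left sides telescope to 0, and the right sides sum to (-4) + (-1) + 6 = 1. So 0 ≥ 1, which is false.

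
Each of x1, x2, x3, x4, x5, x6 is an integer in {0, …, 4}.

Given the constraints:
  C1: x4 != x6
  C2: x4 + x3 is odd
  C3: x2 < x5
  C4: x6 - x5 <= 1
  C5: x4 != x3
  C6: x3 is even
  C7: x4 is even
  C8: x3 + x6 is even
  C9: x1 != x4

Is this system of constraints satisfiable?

Unsatisfiable

Constraint 7 makes x4 even and constraint 6 makes x3 even, so x4 + x3 must be even. Constraint 2 says x4 + x3 is odd — contradiction.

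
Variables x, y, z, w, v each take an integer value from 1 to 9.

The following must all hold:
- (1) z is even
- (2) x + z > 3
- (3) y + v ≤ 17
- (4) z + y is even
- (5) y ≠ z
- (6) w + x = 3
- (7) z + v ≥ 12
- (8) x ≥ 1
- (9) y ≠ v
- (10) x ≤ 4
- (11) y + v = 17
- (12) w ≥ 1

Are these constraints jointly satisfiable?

Satisfiable

The assignment x = 1, y = 8, z = 4, w = 2, v = 9 works:
  constraint 2 holds since x + z = 5.
  constraint 3 holds since y + v = 17.
The rest check out directly.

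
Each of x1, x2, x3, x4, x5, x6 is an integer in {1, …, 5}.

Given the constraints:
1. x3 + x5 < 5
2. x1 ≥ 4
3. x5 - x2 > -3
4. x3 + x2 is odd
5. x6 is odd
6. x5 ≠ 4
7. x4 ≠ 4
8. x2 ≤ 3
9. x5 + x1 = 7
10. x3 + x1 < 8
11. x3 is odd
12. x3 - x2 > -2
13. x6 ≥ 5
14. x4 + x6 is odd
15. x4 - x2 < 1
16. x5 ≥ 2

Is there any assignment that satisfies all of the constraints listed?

Setting (x1, x2, x3, x4, x5, x6) = (5, 2, 1, 2, 2, 5) satisfies everything: constraint 1: x3 + x5 = 3; constraint 3: x5 - x2 = 0, and the others follow.

Satisfiable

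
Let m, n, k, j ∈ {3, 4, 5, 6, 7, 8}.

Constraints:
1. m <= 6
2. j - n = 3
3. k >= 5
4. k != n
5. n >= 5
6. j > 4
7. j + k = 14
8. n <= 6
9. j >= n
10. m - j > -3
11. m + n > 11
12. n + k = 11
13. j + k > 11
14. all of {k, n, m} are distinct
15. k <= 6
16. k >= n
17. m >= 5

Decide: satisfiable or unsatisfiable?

Constraints 1, 3, 5, 8, 15, and 17 confine each of k, n, m to the 2 values {5, 6}.
Constraint 14 requires all 3 of them to be distinct, but only 2 values are available — impossible by the pigeonhole principle.

Unsatisfiable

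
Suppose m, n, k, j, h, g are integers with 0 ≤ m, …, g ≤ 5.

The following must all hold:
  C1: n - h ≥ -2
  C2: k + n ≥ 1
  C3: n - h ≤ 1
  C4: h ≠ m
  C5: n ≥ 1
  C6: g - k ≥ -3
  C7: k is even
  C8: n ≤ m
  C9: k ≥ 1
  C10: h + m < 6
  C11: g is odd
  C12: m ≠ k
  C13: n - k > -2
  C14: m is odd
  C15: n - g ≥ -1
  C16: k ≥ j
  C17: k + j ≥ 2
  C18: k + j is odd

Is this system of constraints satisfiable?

Satisfiable

Take m = 1, n = 1, k = 2, j = 1, h = 3, g = 1. Then constraint 1: n - h = -2; constraint 2: k + n = 3, and every other listed constraint is also met.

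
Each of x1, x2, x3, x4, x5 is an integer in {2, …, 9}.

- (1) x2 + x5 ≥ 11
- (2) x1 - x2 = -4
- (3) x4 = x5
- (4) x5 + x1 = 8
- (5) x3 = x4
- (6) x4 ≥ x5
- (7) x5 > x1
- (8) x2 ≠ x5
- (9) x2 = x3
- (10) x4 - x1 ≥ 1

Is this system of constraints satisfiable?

From constraints 3, 5, and 9, x2 = x3 = x4 = x5, so x2 = x5. But constraint 8 says x2 ≠ x5. Contradiction.

Unsatisfiable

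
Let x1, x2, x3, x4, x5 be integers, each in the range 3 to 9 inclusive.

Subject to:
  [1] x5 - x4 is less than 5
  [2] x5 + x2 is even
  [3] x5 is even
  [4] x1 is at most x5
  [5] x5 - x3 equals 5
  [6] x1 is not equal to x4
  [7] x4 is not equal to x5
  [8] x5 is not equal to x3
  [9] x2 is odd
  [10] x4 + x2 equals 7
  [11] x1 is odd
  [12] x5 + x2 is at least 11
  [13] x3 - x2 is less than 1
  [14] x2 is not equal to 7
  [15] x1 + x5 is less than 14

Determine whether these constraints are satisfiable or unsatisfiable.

Constraint 3 makes x5 even and constraint 9 makes x2 odd, so x5 + x2 must be odd. Constraint 2 says x5 + x2 is even — contradiction.

Unsatisfiable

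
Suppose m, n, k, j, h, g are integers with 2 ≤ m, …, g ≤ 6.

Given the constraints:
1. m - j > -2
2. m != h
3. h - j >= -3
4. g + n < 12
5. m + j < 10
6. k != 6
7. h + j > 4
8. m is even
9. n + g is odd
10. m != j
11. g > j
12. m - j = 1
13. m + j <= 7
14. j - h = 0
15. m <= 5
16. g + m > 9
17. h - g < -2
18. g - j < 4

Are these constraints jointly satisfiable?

Setting (m, n, k, j, h, g) = (4, 5, 2, 3, 3, 6) satisfies everything: constraint 1: m - j = 1; constraint 3: h - j = 0; constraint 4: g + n = 11, and the others follow.

Satisfiable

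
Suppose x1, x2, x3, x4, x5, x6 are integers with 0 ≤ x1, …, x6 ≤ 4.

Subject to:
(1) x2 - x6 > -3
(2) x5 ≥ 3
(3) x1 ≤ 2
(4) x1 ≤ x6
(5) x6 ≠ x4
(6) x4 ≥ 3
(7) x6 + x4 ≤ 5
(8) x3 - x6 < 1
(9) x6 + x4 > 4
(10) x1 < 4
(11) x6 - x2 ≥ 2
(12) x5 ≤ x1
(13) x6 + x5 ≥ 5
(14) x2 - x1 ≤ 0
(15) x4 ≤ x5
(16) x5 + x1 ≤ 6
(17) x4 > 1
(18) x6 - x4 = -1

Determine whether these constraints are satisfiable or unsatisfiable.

From constraints 6 and 15: x5 ≥ x4 and x4 ≥ 3, so x5 ≥ 3. From constraints 3 and 12: x5 ≤ x1 and x1 ≤ 2, so x5 ≤ 2. But 2 < 3, so no value of x5 works.

Unsatisfiable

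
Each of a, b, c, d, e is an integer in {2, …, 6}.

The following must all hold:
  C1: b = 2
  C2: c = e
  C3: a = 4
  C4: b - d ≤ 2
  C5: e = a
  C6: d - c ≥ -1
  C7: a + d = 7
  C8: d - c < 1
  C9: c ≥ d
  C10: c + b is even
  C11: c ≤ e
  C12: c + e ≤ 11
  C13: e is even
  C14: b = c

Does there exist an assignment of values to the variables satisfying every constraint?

Unsatisfiable

Constraint 1 fixes b = 2 and constraint 3 fixes a = 4. Constraints 2, 5, and 14 give b = c = e = a, so b = a. But 2 ≠ 4 — contradiction.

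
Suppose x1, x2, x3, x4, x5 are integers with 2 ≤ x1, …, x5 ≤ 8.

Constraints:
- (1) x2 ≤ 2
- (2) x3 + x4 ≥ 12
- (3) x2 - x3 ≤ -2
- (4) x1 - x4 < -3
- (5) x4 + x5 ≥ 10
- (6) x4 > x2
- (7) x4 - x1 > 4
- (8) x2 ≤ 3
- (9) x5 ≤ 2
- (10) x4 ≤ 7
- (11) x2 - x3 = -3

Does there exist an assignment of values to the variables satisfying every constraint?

Unsatisfiable

From constraint 10: x4 ≤ 7. From constraint 9: x5 ≤ 2. Hence x4 + x5 ≤ 9. But constraint 5 requires x4 + x5 ≥ 10, and 10 > 9. Contradiction.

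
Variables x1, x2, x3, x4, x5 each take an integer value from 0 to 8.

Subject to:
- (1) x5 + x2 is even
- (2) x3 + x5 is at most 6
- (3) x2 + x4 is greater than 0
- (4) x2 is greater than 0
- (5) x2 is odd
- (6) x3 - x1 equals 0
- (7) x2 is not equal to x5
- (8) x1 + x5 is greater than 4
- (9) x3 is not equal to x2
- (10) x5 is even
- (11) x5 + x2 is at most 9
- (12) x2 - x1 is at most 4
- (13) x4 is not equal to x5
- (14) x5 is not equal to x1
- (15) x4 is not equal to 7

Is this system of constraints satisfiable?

Constraint 10 makes x5 even and constraint 5 makes x2 odd, so x5 + x2 must be odd. Constraint 1 says x5 + x2 is even — contradiction.

Unsatisfiable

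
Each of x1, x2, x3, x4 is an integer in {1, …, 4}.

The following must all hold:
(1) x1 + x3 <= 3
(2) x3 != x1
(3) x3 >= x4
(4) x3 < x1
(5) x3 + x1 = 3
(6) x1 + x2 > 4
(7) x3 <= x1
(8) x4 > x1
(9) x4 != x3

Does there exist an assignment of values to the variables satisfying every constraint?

Constraints 3, 4, and 8 give x4 ≤ x3, x3 < x1, x1 < x4. Chaining: x4 ≤ x3 < x1 < x4, which forces x4 < x4 — impossible.

Unsatisfiable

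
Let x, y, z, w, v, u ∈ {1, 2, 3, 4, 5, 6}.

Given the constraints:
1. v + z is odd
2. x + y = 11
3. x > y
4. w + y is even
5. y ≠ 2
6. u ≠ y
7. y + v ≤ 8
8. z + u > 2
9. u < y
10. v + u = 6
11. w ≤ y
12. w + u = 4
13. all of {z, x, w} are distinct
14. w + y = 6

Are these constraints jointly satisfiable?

Setting (x, y, z, w, v, u) = (6, 5, 2, 1, 3, 3) satisfies everything: constraint 2: x + y = 11; constraint 7: y + v = 8, and the others follow.

Satisfiable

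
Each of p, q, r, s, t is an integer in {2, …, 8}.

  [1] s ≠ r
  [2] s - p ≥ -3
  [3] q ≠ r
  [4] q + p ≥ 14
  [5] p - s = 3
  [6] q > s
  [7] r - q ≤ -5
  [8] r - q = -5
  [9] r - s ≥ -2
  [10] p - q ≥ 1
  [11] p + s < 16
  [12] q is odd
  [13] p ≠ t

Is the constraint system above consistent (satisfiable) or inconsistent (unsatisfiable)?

Unsatisfiable

Constraints 2, 7, 9, and 10 give p − q ≥ 1, q − r ≥ 5, r − s ≥ -2, s − p ≥ -3.
Adding all 4 inequalities: the left sides telescope to 0, and the right sides sum to 1 + 5 + (-2) + (-3) = 1. So 0 ≥ 1, which is false.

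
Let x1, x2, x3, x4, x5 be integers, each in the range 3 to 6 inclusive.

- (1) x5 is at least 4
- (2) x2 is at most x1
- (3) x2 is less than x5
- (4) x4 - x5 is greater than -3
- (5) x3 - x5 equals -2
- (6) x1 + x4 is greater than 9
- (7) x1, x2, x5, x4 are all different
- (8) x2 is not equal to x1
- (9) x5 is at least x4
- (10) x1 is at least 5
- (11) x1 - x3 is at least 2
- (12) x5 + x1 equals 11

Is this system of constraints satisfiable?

Try x1 = 6, x2 = 3, x3 = 3, x4 = 4, x5 = 5.
Check constraint 4: x4 - x5 = -1; constraint 5: x3 - x5 = -2; constraint 6: x1 + x4 = 10. The remaining constraints are straightforward to verify.

Satisfiable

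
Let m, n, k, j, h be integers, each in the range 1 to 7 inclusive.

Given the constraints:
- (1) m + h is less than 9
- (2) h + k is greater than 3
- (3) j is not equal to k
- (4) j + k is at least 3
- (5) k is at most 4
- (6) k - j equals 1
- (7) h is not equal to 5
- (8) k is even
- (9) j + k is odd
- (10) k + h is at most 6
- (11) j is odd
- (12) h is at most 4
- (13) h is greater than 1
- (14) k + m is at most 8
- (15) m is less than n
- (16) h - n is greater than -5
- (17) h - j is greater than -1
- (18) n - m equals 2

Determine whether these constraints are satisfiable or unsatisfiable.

Satisfiable

Setting (m, n, k, j, h) = (3, 5, 2, 1, 3) satisfies everything: constraint 1: m + h = 6; constraint 2: h + k = 5, and the others follow.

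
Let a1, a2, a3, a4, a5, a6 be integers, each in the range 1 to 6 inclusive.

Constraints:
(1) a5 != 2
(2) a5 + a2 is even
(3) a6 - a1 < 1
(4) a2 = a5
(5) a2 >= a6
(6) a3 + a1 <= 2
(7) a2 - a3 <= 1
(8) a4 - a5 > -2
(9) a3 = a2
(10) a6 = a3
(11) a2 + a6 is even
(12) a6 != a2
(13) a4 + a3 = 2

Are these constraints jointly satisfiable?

Unsatisfiable

From constraints 9 and 10, a6 = a3 = a2, so a6 = a2. But constraint 12 says a6 ≠ a2. Contradiction.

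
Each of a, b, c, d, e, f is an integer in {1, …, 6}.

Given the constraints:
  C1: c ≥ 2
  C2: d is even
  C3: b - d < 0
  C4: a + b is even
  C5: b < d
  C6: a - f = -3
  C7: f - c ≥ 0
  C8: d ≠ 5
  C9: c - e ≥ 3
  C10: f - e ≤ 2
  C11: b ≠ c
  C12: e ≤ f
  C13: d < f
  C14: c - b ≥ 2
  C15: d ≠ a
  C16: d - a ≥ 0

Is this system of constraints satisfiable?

Constraints 7, 9, and 10 give e − f ≥ -2, f − c ≥ 0, c − e ≥ 3.
Adding all 3 inequalities: the left sides telescope to 0, and the right sides sum to (-2) + 0 + 3 = 1. So 0 ≥ 1, which is false.

Unsatisfiable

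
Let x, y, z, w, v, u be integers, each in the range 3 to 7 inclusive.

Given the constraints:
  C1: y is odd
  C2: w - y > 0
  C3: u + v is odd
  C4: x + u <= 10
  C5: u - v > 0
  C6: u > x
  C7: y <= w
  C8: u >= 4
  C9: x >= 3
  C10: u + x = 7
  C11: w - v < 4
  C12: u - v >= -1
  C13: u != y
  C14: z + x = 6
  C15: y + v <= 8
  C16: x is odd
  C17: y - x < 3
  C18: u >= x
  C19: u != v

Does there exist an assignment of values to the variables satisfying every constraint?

Take x = 3, y = 3, z = 3, w = 6, v = 3, u = 4. Then constraint 2: w - y = 3; constraint 4: x + u = 7, and every other listed constraint is also met.

Satisfiable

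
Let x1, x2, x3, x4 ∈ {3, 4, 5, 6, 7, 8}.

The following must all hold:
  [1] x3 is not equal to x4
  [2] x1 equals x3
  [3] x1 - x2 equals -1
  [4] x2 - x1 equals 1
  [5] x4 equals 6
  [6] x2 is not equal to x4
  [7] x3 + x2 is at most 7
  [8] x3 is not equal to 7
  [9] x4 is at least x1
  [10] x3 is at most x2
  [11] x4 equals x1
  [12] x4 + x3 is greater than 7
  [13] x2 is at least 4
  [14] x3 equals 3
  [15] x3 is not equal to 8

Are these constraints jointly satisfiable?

Constraint 5 fixes x4 = 6 and constraint 14 fixes x3 = 3. Constraints 2 and 11 give x4 = x1 = x3, so x4 = x3. But 6 ≠ 3 — contradiction.

Unsatisfiable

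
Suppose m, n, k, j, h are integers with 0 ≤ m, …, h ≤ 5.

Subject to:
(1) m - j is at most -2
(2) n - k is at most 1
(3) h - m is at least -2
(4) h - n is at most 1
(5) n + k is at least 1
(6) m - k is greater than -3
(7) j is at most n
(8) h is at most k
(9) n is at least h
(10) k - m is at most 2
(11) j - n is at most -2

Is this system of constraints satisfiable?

Constraints 1, 2, 10, and 11 give m − k ≥ -2, k − n ≥ -1, n − j ≥ 2, j − m ≥ 2.
Adding all 4 inequalities: the left sides telescope to 0, and the right sides sum to (-2) + (-1) + 2 + 2 = 1. So 0 ≥ 1, which is false.

Unsatisfiable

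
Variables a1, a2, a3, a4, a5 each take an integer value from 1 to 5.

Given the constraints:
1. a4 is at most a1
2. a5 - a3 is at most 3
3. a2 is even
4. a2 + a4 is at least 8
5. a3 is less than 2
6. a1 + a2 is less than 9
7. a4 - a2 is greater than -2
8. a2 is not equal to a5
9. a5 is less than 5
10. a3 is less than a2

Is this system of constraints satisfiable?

The assignment a1 = 4, a2 = 4, a3 = 1, a4 = 4, a5 = 2 works:
  constraint 2 holds since a5 - a3 = 1.
  constraint 4 holds since a2 + a4 = 8.
  constraint 6 holds since a1 + a2 = 8.
The rest check out directly.

Satisfiable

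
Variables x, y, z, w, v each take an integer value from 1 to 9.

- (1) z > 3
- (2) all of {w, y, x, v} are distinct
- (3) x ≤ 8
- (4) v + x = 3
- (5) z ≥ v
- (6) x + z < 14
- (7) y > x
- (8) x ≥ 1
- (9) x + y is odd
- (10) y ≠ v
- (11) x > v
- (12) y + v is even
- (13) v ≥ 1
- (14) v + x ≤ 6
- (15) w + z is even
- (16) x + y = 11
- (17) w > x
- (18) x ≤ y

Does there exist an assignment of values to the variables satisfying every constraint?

Take x = 2, y = 9, z = 9, w = 5, v = 1. Then constraint 4: v + x = 3; constraint 6: x + z = 11; constraint 14: v + x = 3, and every other listed constraint is also met.

Satisfiable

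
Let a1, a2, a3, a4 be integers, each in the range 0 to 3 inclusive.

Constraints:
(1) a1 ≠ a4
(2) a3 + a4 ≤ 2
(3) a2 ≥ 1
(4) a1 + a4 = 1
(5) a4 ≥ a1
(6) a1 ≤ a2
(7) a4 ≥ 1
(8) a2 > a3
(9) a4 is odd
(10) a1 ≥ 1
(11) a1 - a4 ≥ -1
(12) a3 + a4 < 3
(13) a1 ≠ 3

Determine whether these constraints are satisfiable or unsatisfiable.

Unsatisfiable

From constraint 10: a1 ≥ 1. From constraint 7: a4 ≥ 1. Hence a1 + a4 ≥ 2. But constraint 4 requires a1 + a4 = 1, and 1 < 2. Contradiction.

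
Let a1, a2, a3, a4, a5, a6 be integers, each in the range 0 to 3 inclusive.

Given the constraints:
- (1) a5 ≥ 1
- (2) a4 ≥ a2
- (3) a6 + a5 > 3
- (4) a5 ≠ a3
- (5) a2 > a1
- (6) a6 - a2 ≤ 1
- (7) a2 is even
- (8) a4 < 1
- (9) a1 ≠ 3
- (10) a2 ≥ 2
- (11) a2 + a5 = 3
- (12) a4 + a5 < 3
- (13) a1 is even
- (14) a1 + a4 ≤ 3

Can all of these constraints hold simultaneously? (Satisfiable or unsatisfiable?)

From constraints 2 and 10: a4 ≥ a2 and a2 ≥ 2, so a4 ≥ 2. From constraint 8: a4 ≤ 0. But 0 < 2, so no value of a4 works.

Unsatisfiable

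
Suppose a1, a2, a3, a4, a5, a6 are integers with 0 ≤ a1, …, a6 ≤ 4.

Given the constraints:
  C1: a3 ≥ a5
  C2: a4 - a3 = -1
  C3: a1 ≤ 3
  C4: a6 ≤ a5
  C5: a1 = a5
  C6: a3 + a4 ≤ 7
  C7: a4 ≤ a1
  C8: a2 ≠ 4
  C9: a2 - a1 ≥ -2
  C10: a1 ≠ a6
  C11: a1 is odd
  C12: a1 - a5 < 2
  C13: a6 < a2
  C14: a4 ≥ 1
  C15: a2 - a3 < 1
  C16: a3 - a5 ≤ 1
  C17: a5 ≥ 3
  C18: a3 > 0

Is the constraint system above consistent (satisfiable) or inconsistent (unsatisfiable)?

Take a1 = 3, a2 = 3, a3 = 4, a4 = 3, a5 = 3, a6 = 1. Then constraint 2: a4 - a3 = -1; constraint 6: a3 + a4 = 7, and every other listed constraint is also met.

Satisfiable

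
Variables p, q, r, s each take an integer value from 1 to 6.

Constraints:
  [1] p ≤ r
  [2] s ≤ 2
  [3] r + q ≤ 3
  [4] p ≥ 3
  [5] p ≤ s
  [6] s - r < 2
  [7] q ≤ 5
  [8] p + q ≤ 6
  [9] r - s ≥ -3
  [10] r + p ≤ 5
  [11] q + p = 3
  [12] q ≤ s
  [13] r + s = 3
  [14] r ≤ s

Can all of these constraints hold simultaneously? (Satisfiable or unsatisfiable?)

Unsatisfiable

From constraints 1 and 4: r ≥ p and p ≥ 3, so r ≥ 3. From constraints 2 and 14: r ≤ s and s ≤ 2, so r ≤ 2. But 2 < 3, so no value of r works.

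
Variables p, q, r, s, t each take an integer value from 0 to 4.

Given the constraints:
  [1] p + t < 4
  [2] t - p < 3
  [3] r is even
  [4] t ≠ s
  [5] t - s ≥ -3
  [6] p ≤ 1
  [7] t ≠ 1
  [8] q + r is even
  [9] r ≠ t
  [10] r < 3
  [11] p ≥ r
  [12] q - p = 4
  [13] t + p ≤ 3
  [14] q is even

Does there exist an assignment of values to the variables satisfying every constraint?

The assignment p = 0, q = 4, r = 0, s = 4, t = 2 works:
  constraint 1 holds since p + t = 2.
  constraint 2 holds since t - p = 2.
The rest check out directly.

Satisfiable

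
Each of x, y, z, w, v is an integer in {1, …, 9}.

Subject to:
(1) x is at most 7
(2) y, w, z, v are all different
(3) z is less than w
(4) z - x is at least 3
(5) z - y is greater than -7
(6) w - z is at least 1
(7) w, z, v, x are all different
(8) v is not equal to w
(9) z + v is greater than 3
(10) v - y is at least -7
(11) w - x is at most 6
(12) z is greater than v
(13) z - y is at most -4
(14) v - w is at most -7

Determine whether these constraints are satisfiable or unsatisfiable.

Constraints 4, 10, 11, 13, and 14 give v − y ≥ -7, y − z ≥ 4, z − x ≥ 3, x − w ≥ -6, w − v ≥ 7.
Adding all 5 inequalities: the left sides telescope to 0, and the right sides sum to (-7) + 4 + 3 + (-6) + 7 = 1. So 0 ≥ 1, which is false.

Unsatisfiable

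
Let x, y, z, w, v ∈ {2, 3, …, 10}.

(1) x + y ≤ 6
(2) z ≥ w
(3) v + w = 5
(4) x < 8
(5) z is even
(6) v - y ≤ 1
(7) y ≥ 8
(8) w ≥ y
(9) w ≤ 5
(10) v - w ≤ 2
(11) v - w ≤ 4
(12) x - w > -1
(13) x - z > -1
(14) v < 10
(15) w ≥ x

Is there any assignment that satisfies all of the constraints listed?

From constraint 7: y ≥ 8. From constraints 8 and 9: y ≤ w and w ≤ 5, so y ≤ 5. But 5 < 8, so no value of y works.

Unsatisfiable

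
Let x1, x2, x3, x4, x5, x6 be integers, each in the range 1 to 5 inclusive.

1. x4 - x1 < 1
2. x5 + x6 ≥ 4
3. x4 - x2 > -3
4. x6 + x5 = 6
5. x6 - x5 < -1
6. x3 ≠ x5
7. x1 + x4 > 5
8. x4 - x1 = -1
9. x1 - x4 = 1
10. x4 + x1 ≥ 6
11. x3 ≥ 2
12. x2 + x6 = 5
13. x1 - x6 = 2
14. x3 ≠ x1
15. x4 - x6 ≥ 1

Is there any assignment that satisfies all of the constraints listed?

Take x1 = 4, x2 = 3, x3 = 2, x4 = 3, x5 = 4, x6 = 2. Then constraint 1: x4 - x1 = -1; constraint 2: x5 + x6 = 6, and every other listed constraint is also met.

Satisfiable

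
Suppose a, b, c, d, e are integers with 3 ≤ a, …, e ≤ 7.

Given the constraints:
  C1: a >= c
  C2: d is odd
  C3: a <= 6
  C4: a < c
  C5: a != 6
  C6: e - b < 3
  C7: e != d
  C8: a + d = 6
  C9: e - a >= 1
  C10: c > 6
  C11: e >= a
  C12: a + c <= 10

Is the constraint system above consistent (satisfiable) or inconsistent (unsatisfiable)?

Unsatisfiable

From constraint 10: c ≥ 7. From constraints 1 and 3: c ≤ a and a ≤ 6, so c ≤ 6. But 6 < 7, so no value of c works.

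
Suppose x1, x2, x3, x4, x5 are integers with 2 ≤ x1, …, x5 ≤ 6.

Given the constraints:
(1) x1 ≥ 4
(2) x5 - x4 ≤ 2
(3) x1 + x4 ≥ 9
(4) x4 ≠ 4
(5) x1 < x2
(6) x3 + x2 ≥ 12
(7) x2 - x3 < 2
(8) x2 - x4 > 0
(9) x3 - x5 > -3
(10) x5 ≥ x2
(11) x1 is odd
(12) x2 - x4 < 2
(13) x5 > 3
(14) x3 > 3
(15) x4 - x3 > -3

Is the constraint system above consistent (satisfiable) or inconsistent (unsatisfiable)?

Take x1 = 5, x2 = 6, x3 = 6, x4 = 5, x5 = 6. Then constraint 2: x5 - x4 = 1; constraint 3: x1 + x4 = 10, and every other listed constraint is also met.

Satisfiable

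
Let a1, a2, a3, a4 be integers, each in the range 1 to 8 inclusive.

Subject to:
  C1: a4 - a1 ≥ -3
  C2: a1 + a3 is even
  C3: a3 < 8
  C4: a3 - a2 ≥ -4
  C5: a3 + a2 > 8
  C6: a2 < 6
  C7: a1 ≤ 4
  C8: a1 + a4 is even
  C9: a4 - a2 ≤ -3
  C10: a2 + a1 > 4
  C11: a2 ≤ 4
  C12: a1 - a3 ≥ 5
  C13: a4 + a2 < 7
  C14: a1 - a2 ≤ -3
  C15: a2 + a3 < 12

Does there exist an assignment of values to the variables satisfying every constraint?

Constraints 1, 4, 9, and 12 give a3 − a2 ≥ -4, a2 − a4 ≥ 3, a4 − a1 ≥ -3, a1 − a3 ≥ 5.
Adding all 4 inequalities: the left sides telescope to 0, and the right sides sum to (-4) + 3 + (-3) + 5 = 1. So 0 ≥ 1, which is false.

Unsatisfiable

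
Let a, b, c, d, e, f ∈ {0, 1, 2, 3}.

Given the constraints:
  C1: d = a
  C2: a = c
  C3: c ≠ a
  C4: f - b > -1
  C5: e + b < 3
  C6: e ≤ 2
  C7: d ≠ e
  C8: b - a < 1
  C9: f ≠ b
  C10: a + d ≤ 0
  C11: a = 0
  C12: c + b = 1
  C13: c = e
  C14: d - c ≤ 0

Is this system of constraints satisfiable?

Unsatisfiable

From constraints 1, 2, and 13, d = a = c = e, so d = e. But constraint 7 says d ≠ e. Contradiction.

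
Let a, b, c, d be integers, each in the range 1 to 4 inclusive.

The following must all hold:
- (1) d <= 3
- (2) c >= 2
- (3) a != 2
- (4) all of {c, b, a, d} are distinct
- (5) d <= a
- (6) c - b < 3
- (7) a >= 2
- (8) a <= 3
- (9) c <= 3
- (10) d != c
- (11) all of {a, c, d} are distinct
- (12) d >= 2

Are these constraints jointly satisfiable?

Constraints 1, 2, 7, 8, 9, and 12 confine each of a, c, d to the 2 values {2, 3}.
Constraint 11 requires all 3 of them to be distinct, but only 2 values are available — impossible by the pigeonhole principle.

Unsatisfiable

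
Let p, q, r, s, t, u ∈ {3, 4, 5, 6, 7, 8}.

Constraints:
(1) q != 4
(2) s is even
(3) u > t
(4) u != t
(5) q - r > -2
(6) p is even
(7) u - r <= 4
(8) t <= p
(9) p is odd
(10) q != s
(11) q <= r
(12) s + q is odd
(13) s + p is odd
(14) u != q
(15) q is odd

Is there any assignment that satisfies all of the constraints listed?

Unsatisfiable

Constraint 2 makes s even and constraint 6 makes p even, so s + p must be even. Constraint 13 says s + p is odd — contradiction.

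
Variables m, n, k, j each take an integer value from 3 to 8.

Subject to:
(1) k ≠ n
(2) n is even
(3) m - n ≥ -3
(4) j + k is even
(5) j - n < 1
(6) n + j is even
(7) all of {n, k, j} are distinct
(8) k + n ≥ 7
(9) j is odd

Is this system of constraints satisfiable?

Unsatisfiable

Constraint 2 makes n even and constraint 9 makes j odd, so n + j must be odd. Constraint 6 says n + j is even — contradiction.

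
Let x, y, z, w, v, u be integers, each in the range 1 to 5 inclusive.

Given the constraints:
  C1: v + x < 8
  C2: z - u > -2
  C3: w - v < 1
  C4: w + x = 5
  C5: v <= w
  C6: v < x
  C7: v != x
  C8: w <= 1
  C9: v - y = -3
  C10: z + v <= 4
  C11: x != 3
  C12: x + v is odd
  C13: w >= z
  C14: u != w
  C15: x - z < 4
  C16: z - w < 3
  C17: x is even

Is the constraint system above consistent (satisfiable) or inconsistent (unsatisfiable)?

Try x = 4, y = 4, z = 1, w = 1, v = 1, u = 2.
Check constraint 1: v + x = 5; constraint 2: z - u = -1; constraint 3: w - v = 0. The remaining constraints are straightforward to verify.

Satisfiable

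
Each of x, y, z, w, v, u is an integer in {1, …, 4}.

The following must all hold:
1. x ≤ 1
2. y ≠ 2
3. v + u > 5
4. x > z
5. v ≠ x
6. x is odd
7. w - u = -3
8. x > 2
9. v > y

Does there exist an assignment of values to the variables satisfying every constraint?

From constraint 8: x ≥ 3. From constraint 1: x ≤ 1. But 1 < 3, so no value of x works.

Unsatisfiable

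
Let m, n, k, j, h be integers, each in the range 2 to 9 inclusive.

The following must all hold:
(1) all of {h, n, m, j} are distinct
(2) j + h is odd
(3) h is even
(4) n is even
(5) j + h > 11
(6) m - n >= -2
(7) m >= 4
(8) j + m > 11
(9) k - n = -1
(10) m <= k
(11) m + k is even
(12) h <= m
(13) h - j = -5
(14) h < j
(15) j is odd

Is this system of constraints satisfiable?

One satisfying assignment is m = 5, n = 6, k = 5, j = 9, h = 4.
For the less obvious constraints — constraint 5: j + h = 13; constraint 6: m - n = -1 — and the others hold by inspection.

Satisfiable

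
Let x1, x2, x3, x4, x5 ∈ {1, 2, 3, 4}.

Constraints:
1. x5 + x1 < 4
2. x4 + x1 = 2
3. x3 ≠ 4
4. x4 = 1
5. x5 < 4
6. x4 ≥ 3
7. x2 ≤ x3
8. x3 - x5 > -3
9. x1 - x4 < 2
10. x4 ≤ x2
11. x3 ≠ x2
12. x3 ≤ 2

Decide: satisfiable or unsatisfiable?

From constraints 6 and 10: x2 ≥ x4 and x4 ≥ 3, so x2 ≥ 3. From constraints 7 and 12: x2 ≤ x3 and x3 ≤ 2, so x2 ≤ 2. But 2 < 3, so no value of x2 works.

Unsatisfiable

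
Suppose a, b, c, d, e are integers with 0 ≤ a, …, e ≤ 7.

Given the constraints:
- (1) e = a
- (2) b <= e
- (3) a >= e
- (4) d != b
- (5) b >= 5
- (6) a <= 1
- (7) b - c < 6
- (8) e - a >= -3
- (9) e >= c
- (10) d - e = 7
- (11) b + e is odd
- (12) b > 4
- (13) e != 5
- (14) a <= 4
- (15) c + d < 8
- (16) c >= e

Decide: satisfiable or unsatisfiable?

From constraints 2 and 5: e ≥ b and b ≥ 5, so e ≥ 5. From constraints 3 and 14: e ≤ a and a ≤ 4, so e ≤ 4. But 4 < 5, so no value of e works.

Unsatisfiable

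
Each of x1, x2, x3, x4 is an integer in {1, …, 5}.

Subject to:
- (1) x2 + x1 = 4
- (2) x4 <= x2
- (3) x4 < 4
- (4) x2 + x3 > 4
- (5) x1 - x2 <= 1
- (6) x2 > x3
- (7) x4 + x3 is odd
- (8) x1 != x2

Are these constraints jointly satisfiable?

Take x1 = 1, x2 = 3, x3 = 2, x4 = 1. Then constraint 1: x2 + x1 = 4; constraint 4: x2 + x3 = 5; constraint 5: x1 - x2 = -2, and every other listed constraint is also met.

Satisfiable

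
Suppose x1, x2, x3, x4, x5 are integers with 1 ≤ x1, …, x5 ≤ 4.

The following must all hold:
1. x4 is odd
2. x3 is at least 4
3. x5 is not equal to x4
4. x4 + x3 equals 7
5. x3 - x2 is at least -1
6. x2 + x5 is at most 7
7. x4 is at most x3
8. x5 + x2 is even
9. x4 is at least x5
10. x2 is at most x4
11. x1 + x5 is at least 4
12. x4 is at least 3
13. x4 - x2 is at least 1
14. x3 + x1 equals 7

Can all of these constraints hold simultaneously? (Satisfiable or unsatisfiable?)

Satisfiable

Try x1 = 3, x2 = 2, x3 = 4, x4 = 3, x5 = 2.
Check constraint 4: x4 + x3 = 7; constraint 5: x3 - x2 = 2; constraint 6: x2 + x5 = 4. The remaining constraints are straightforward to verify.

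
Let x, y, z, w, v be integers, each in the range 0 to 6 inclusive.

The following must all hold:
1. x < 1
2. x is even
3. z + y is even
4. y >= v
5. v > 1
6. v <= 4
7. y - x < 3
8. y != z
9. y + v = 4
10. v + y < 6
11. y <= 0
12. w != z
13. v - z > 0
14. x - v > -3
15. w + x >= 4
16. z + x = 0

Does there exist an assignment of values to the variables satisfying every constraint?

Unsatisfiable

From constraint 5: v ≥ 2. From constraints 4 and 11: v ≤ y and y ≤ 0, so v ≤ 0. But 0 < 2, so no value of v works.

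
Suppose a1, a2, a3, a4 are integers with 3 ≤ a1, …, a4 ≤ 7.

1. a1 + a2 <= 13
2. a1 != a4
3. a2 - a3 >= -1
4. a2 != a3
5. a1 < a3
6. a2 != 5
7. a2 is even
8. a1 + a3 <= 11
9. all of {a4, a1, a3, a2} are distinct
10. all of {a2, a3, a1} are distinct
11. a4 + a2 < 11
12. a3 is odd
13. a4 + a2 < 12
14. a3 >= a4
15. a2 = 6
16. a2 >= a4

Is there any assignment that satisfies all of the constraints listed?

Setting (a1, a2, a3, a4) = (4, 6, 5, 3) satisfies everything: constraint 1: a1 + a2 = 10; constraint 3: a2 - a3 = 1; constraint 8: a1 + a3 = 9, and the others follow.

Satisfiable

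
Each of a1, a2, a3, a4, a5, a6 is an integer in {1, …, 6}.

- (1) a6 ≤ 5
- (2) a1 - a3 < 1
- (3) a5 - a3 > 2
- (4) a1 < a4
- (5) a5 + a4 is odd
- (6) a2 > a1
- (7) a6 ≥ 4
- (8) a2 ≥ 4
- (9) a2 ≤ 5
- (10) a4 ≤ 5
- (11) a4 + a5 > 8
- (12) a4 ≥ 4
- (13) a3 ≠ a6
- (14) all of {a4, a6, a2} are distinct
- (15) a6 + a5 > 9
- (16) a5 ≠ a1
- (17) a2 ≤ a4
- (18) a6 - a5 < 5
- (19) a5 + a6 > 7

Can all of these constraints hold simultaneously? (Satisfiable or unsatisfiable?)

Constraints 1, 7, 8, 9, 10, and 12 confine each of a4, a6, a2 to the 2 values {4, 5}.
Constraint 14 requires all 3 of them to be distinct, but only 2 values are available — impossible by the pigeonhole principle.

Unsatisfiable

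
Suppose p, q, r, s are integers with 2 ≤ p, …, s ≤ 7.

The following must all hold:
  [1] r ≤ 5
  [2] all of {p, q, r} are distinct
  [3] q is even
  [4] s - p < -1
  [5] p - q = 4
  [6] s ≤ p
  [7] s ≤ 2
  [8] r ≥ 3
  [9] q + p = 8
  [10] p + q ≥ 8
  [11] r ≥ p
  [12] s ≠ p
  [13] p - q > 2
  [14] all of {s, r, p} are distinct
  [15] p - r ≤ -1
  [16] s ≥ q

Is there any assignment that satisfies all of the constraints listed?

From constraints 1 and 11: p ≤ r ≤ 5. From constraints 7 and 16: q ≤ s ≤ 2. Hence p + q ≤ 7. But constraint 10 requires p + q ≥ 8, and 8 > 7. Contradiction.

Unsatisfiable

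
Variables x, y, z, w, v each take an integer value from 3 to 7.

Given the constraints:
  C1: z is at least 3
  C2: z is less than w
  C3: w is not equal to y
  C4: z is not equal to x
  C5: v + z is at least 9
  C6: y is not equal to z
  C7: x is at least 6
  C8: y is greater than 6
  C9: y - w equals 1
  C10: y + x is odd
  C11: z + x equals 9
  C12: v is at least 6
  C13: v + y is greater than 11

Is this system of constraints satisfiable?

Take x = 6, y = 7, z = 3, w = 6, v = 7. Then constraint 5: v + z = 10; constraint 9: y - w = 1, and every other listed constraint is also met.

Satisfiable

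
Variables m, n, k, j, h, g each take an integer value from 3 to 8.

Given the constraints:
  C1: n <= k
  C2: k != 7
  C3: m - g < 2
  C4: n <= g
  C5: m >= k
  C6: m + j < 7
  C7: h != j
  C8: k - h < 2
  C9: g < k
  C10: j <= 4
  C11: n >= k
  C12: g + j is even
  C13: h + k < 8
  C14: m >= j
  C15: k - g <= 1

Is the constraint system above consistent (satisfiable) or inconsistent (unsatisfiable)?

Constraints 4, 9, and 11 give n ≤ g, g < k, k ≤ n. Chaining: n ≤ g < k ≤ n, which forces n < n — impossible.

Unsatisfiable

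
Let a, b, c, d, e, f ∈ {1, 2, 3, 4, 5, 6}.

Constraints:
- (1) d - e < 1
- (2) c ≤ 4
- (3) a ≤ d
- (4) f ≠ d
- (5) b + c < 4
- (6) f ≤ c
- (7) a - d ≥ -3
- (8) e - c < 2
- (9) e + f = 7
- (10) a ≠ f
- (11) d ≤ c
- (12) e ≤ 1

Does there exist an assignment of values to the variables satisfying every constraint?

Unsatisfiable

From constraint 12: e ≤ 1. From constraints 2 and 6: f ≤ c ≤ 4. Hence e + f ≤ 5. But constraint 9 requires e + f = 7, and 7 > 5. Contradiction.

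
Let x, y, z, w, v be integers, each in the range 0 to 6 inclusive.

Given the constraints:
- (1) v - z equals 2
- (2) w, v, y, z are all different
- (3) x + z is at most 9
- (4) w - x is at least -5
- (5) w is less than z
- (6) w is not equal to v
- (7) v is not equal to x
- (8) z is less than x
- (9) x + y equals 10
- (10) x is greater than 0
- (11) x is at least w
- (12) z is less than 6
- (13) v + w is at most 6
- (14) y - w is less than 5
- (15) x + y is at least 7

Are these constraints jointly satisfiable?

Satisfiable

Try x = 5, y = 5, z = 2, w = 1, v = 4.
Check constraint 1: v - z = 2; constraint 3: x + z = 7. The remaining constraints are straightforward to verify.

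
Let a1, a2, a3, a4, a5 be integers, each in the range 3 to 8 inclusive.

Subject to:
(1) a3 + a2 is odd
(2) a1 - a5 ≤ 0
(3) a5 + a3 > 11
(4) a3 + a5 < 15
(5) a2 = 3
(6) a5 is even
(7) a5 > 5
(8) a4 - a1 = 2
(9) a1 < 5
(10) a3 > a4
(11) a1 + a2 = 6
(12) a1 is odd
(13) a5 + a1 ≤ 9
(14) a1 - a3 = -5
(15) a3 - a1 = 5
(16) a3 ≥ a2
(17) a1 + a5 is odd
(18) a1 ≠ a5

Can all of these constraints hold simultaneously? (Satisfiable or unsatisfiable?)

The assignment a1 = 3, a2 = 3, a3 = 8, a4 = 5, a5 = 6 works:
  constraint 2 holds since a1 - a5 = -3.
  constraint 3 holds since a5 + a3 = 14.
The rest check out directly.

Satisfiable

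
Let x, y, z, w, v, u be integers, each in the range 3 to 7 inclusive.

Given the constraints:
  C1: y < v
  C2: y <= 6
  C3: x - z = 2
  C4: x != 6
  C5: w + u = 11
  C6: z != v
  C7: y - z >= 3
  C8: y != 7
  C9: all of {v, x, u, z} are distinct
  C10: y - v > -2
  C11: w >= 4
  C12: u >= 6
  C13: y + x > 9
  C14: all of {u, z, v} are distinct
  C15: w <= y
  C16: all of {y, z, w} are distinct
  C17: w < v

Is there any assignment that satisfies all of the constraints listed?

Satisfiable

Take x = 5, y = 6, z = 3, w = 5, v = 7, u = 6. Then constraint 3: x - z = 2; constraint 5: w + u = 11; constraint 7: y - z = 3, and every other listed constraint is also met.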